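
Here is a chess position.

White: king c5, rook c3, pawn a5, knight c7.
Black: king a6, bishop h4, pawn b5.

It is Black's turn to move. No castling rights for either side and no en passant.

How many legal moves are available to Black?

Black to move; king on a6.
In check: yes, from the white knight on c7.
Legal moves: Kb7, Ka7, Kxa5.
Count: 3.

3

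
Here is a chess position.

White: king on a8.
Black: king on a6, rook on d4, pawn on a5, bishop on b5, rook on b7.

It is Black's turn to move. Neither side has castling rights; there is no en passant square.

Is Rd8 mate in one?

After Rd8: white king on a8; in check: yes, from the black rook on d8.
King squares — a7: attacked by Ka6; b7: attacked by Ka6; b8: attacked by Rb7.
White has no legal moves → checkmate.

yes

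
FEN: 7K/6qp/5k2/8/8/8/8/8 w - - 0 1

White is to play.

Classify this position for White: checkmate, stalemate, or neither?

White to move; white king on h8.
In check: yes, from the black queen on g7.
King squares — g7: attacked by Kf6; h7: attacked by Qg7; g8: attacked by Qg7.
Legal moves for White: none.
In check with no legal moves → checkmate.

checkmate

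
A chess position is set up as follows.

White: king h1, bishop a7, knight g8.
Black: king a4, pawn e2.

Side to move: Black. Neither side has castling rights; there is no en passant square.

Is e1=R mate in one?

After e1=R: white king on h1; in check: yes, from the black rook on e1.
White has 3 legal replies: Kh2, Kg2, Bg1.
In check but a legal move exists → not checkmate.

no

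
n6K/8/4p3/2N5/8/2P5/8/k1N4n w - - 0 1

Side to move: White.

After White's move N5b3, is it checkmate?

no

After N5b3: black king on a1; in check: yes, from the white knight on b3.
Black has 2 legal replies: Kb2, Kb1.
In check but a legal move exists → not checkmate.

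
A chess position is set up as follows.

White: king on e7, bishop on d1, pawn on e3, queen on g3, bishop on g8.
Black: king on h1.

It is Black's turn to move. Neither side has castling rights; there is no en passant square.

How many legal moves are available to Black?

0

Black to move; king on h1.
In check: no.
Legal moves: none.
Count: 0.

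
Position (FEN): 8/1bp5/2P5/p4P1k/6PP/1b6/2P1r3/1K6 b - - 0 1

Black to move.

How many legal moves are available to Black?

Black to move; king on h5.
In check: yes, from the white pawn on g4.
Legal moves: Kh6, Kxh4, Kxg4.
Count: 3.

3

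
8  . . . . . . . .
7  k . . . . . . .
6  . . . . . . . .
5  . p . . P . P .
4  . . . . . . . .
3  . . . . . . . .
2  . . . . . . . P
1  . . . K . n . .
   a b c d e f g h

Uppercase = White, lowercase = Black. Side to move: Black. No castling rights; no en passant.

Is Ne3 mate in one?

no

After Ne3: white king on d1; in check: yes, from the black knight on e3.
White has 4 legal replies: Ke2, Kd2, Ke1, Kc1.
In check but a legal move exists → not checkmate.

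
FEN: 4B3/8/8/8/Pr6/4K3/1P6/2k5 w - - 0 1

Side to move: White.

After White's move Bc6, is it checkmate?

no

After Bc6: black king on c1; in check: no.
Black is not in check, so this cannot be checkmate.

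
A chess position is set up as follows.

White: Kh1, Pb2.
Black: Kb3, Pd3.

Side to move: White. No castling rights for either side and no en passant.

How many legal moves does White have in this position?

3

White to move; king on h1.
In check: no.
Legal moves: Kh2, Kg2, Kg1.
Count: 3.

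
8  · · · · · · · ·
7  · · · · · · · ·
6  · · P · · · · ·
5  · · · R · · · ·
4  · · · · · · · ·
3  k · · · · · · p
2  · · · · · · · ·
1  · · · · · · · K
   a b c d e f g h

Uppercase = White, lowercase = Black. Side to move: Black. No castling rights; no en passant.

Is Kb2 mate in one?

no

After Kb2: white king on h1; in check: no.
White is not in check, so this cannot be checkmate.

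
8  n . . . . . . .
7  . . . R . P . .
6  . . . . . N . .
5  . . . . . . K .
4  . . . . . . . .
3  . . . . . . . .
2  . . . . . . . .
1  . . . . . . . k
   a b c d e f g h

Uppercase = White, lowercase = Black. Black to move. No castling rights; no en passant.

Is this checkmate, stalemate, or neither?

Black to move; black king on h1.
In check: no.
Legal moves for Black: Nc7, Nb6, Kh2, Kg2, Kg1.
Black has 5 legal moves and is not in check → neither.

neither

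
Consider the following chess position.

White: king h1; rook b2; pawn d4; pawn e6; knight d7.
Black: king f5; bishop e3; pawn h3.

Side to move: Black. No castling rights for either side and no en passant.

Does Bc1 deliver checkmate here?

no

After Bc1: white king on h1; in check: no.
White is not in check, so this cannot be checkmate.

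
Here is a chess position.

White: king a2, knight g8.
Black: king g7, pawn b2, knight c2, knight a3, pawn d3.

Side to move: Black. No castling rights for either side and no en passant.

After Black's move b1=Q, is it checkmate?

After b1=Q: white king on a2; in check: yes, from the black queen on b1.
King squares — a1: attacked by Qb1; b1: attacked by Na3; b2: attacked by Qb1; a3: attacked by Nc2; b3: attacked by Qb1.
White has no legal moves → checkmate.

yes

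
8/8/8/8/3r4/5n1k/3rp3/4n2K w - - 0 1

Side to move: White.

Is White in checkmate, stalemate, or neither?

stalemate

White to move; white king on h1.
In check: no.
King squares — g1: attacked by Nf3; g2: attacked by Ne1; h2: attacked by Nf3.
Legal moves for White: none.
Not in check and no legal moves → stalemate.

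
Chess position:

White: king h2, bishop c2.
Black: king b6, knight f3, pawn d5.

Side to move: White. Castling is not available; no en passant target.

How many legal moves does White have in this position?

White to move; king on h2.
In check: yes, from the black knight on f3.
Legal moves: Kh3, Kg3, Kg2, Kh1.
Count: 4.

4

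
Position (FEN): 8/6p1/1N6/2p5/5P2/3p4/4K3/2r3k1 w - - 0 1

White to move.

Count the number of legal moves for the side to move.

4

White to move; king on e2.
In check: yes, from the black pawn on d3.
Legal moves: Kf3, Ke3, Kxd3, Kd2.
Count: 4.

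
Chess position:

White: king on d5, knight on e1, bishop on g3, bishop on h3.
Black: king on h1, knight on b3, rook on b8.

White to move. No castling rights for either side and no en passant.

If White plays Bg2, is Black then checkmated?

After Bg2: black king on h1; in check: yes, from the white bishop on g2.
Black has 1 legal reply: Kg1.
In check but a legal move exists → not checkmate.

no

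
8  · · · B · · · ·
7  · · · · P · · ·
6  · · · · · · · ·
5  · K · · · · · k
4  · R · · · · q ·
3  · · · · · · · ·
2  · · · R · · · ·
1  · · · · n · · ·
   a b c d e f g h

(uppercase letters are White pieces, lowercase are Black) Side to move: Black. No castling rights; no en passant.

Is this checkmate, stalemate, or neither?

Black to move; black king on h5.
In check: no.
Legal moves for Black include: Kh6, Kg6, Kg5, Kh4, Qg8, Qc8, Qg7, Qd7+, Qg6, Qe6, Qg5+, Qf5+, Qh4, Qf4, Qe4, Qd4, Qc4+, Qxb4+, ... (list truncated; more exist).
Black has legal moves and is not in check → neither.

neither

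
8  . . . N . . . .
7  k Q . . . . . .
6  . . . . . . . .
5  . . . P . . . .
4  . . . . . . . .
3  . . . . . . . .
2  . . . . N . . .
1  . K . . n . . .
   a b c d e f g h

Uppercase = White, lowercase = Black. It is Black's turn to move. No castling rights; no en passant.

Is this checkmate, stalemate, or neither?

checkmate

Black to move; black king on a7.
In check: yes, from the white queen on b7.
King squares — a6: attacked by Qb7; b6: attacked by Qb7; b7: attacked by Nd8; a8: attacked by Qb7; b8: attacked by Qb7.
Legal moves for Black: none.
In check with no legal moves → checkmate.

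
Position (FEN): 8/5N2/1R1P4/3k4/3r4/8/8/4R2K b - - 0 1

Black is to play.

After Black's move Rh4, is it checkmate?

After Rh4: white king on h1; in check: yes, from the black rook on h4.
White has 2 legal replies: Kg2, Kg1.
In check but a legal move exists → not checkmate.

no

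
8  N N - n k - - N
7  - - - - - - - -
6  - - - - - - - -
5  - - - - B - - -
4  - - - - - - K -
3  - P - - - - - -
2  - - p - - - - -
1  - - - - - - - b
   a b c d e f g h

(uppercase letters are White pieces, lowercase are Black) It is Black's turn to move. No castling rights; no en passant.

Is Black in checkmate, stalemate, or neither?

Black to move; black king on e8.
In check: no.
Legal moves for Black: Kf8, Ke7, Nf7, Nb7, Ne6, Nc6, Bxa8, Bb7, Bc6, Bd5, Be4, Bf3+, Bg2, c1=Q, c1=R, c1=B, c1=N.
Black has 17 legal moves and is not in check → neither.

neither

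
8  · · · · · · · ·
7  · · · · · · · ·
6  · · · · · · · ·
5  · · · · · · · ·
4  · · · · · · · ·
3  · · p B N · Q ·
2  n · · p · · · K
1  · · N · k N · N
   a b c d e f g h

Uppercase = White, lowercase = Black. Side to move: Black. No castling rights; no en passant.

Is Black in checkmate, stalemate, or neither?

checkmate

Black to move; black king on e1.
In check: yes, from the white queen on g3.
King squares — d1: attacked by Ne3; f1: attacked by Bd3; d2: own pawn; e2: attacked by Nc1; f2: attacked by Nh1.
Legal moves for Black: none.
In check with no legal moves → checkmate.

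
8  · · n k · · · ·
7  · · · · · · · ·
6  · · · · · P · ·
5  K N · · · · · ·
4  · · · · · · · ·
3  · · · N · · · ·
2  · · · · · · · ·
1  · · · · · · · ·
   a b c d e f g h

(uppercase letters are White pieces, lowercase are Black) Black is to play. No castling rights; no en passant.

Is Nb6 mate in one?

no

After Nb6: white king on a5; in check: no.
White is not in check, so this cannot be checkmate.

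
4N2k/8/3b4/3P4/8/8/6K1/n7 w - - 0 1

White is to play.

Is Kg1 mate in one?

After Kg1: black king on h8; in check: no.
Black is not in check, so this cannot be checkmate.

no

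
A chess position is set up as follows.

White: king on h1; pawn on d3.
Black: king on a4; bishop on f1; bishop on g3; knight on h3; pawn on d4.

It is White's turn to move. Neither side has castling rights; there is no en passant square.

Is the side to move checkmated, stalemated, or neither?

stalemate

White to move; white king on h1.
In check: no.
King squares — g1: attacked by Nh3; g2: attacked by Bf1; h2: attacked by Bg3.
Legal moves for White: none.
Not in check and no legal moves → stalemate.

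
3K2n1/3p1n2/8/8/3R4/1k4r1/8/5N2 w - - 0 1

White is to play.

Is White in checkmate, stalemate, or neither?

White to move; white king on d8.
In check: yes, from the black knight on f7.
Legal moves for White: Ke8, Kc8, Kxd7, Kc7.
White is in check but has 4 legal moves → neither.

neither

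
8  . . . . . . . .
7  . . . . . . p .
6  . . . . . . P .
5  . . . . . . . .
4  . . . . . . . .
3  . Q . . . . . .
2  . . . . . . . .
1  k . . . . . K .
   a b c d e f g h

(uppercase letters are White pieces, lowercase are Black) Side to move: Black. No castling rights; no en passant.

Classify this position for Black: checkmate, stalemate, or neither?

stalemate

Black to move; black king on a1.
In check: no.
King squares — b1: attacked by Qb3; a2: attacked by Qb3; b2: attacked by Qb3.
Legal moves for Black: none.
Not in check and no legal moves → stalemate.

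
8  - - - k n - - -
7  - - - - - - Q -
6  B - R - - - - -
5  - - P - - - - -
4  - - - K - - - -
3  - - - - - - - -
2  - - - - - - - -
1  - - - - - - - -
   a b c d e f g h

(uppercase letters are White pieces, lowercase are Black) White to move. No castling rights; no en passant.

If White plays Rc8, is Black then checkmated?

After Rc8: black king on d8; in check: yes, from the white rook on c8.
King squares — c7: attacked by Qg7; d7: attacked by Qg7; e7: attacked by Qg7; c8: attacked by Ba6; e8: own knight.
Black has no legal moves → checkmate.

yes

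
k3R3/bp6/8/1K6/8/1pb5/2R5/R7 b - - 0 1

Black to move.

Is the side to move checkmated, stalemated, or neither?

checkmate

Black to move; black king on a8.
In check: yes, from the white rook on e8.
King squares — a7: own bishop; b7: own pawn; b8: attacked by Re8.
Legal moves for Black: none.
In check with no legal moves → checkmate.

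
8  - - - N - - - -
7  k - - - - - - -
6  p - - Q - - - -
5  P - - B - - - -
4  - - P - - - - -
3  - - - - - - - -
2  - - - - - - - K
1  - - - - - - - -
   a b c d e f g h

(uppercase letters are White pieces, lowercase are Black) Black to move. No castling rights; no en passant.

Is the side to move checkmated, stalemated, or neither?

stalemate

Black to move; black king on a7.
In check: no.
King squares — a6: own pawn; b6: attacked by Pa5; b7: attacked by Bd5; a8: attacked by Bd5; b8: attacked by Qd6.
Legal moves for Black: none.
Not in check and no legal moves → stalemate.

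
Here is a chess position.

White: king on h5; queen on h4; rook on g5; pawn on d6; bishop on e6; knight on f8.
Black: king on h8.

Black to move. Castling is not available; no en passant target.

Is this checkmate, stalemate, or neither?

Black to move; black king on h8.
In check: no.
King squares — g7: attacked by Rg5; h7: attacked by Nf8; g8: attacked by Rg5.
Legal moves for Black: none.
Not in check and no legal moves → stalemate.

stalemate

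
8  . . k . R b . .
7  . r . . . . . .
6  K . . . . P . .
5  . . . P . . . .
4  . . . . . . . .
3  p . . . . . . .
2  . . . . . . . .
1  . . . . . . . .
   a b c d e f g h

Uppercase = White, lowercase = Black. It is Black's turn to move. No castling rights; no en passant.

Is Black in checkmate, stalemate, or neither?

neither

Black to move; black king on c8.
In check: yes, from the white rook on e8.
Legal moves for Black: Kd7, Kc7.
Black is in check but has 2 legal moves → neither.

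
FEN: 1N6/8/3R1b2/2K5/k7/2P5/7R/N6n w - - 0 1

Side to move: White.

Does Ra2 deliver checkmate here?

After Ra2: black king on a4; in check: yes, from the white rook on a2.
King squares — a3: attacked by Ra2; b3: attacked by Na1; b4: attacked by Pc3; a5: attacked by Ra2; b5: attacked by Kc5.
Black has no legal moves → checkmate.

yes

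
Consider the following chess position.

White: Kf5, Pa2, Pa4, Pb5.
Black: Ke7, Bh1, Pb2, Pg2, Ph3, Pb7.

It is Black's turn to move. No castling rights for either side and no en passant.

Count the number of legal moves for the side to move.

Black to move; king on e7.
In check: no.
Legal moves: Kf8, Ke8, Kd8, Kf7, Kd7, Kd6, b6, h2, g1=Q, g1=R, g1=B, g1=N, b1=Q+, b1=R, b1=B+, b1=N.
Count: 16.

16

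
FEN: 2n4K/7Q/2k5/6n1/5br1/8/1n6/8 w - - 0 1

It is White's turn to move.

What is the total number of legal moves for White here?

White to move; king on h8.
In check: no.
Legal moves: Kg8, Kg7, Qg8, Qg7, Qf7, Qe7, Qd7+, Qc7+, Qb7+, Qa7, Qh6+, Qg6+, Qh5, Qf5, Qh4, Qe4+, Qh3, Qd3, Qh2, Qc2+, Qh1+, Qb1.
Count: 22.

22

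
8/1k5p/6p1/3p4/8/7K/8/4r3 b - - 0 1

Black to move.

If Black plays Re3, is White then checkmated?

no

After Re3: white king on h3; in check: yes, from the black rook on e3.
White has 4 legal replies: Kh4, Kg4, Kh2, Kg2.
In check but a legal move exists → not checkmate.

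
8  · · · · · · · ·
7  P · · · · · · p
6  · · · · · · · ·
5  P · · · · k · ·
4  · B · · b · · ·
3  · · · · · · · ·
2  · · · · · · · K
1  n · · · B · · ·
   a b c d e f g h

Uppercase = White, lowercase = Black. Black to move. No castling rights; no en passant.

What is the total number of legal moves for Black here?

21

Black to move; king on f5.
In check: no.
Legal moves: Kg6, Kf6, Ke6, Kg5, Ke5, Kg4, Kf4, Ba8, Bb7, Bc6, Bd5, Bf3, Bd3, Bg2, Bc2, Bh1, Bb1, Nb3, Nc2, h6, h5.
Count: 21.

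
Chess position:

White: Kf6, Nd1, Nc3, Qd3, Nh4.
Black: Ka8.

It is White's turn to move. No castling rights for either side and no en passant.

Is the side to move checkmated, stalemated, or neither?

White to move; white king on f6.
In check: no.
Legal moves for White include: Kg7, Kf7, Ke7, Kg6, Ke6, Kg5, Kf5, Ke5, Ng6, Nf5, Nf3, Ng2, Qd8+, Qh7, Qd7, Qg6, Qd6, Qa6+, ... (list truncated; more exist).
White has legal moves and is not in check → neither.

neither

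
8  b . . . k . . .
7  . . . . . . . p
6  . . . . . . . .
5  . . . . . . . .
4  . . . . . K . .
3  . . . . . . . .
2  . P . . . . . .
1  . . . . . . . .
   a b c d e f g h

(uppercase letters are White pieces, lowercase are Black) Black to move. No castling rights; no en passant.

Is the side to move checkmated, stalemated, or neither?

neither

Black to move; black king on e8.
In check: no.
Legal moves for Black: Kf8, Kd8, Kf7, Ke7, Kd7, Bb7, Bc6, Bd5, Be4, Bf3, Bg2, Bh1, h6, h5.
Black has 14 legal moves and is not in check → neither.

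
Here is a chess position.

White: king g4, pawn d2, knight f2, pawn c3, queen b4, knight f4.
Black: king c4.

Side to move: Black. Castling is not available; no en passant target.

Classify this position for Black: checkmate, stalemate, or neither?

Black to move; black king on c4.
In check: yes, from the white queen on b4.
King squares — b3: attacked by Qb4; c3: attacked by Pd2; d3: attacked by Nf2; b4: attacked by Pc3; d4: attacked by Pc3; b5: attacked by Qb4; c5: attacked by Qb4; d5: attacked by Nf4.
Legal moves for Black: none.
In check with no legal moves → checkmate.

checkmate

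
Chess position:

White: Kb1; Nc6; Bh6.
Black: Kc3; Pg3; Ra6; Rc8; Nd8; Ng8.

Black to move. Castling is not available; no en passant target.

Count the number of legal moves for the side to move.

24

Black to move; king on c3.
In check: no.
Legal moves: Ne7, Nxh6, Nf6, Nf7, Nb7, Ne6, Nxc6, Rb8+, Rca8, Rc7, Rcxc6, Raa8, Ra7, Raxc6, Rb6+, Ra5, Ra4, Ra3, Ra2, Ra1+, Kc4, Kd3, Kb3, g2.
Count: 24.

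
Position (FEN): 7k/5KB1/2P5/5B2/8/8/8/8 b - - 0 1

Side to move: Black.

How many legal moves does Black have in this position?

0

Black to move; king on h8.
In check: yes, from the white bishop on g7.
Legal moves: none.
Count: 0.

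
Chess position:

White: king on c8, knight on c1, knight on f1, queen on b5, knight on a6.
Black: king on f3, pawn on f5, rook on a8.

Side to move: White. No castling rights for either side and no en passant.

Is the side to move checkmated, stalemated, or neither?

neither

White to move; white king on c8.
In check: yes, from the black rook on a8.
Legal moves for White: Kd7, Kc7, Kb7, Nb8, Qb8.
White is in check but has 5 legal moves → neither.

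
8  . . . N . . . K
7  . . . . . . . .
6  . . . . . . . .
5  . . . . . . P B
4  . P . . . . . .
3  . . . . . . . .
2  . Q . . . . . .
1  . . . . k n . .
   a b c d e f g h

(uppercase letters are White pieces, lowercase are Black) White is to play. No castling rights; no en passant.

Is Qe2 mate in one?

yes

After Qe2: black king on e1; in check: yes, from the white queen on e2.
King squares — d1: attacked by Qe2; f1: own knight; d2: attacked by Qe2; e2: attacked by Bh5; f2: attacked by Qe2.
Black has no legal moves → checkmate.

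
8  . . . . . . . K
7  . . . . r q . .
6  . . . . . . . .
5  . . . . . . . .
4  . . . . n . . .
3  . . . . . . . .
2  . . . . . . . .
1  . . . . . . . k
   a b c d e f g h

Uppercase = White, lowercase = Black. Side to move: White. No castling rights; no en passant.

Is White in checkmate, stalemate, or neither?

stalemate

White to move; white king on h8.
In check: no.
King squares — g7: attacked by Qf7; h7: attacked by Qf7; g8: attacked by Qf7.
Legal moves for White: none.
Not in check and no legal moves → stalemate.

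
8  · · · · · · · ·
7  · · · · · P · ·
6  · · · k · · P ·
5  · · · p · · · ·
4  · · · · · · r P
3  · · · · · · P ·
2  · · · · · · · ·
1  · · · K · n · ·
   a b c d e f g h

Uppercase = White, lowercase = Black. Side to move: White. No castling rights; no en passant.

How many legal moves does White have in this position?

White to move; king on d1.
In check: no.
Legal moves: Ke2, Kc2, Ke1, Kc1, f8=Q+, f8=R, f8=B+, f8=N, g7, h5.
Count: 10.

10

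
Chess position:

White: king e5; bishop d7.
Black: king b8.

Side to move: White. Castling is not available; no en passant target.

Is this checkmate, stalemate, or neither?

neither

White to move; white king on e5.
In check: no.
Legal moves for White: Be8, Bc8, Be6, Bc6, Bf5, Bb5, Bg4, Ba4, Bh3, Kf6, Ke6, Kd6, Kf5, Kd5, Kf4, Ke4, Kd4.
White has 17 legal moves and is not in check → neither.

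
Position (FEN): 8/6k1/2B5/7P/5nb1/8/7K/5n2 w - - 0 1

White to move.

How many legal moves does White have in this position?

White to move; king on h2.
In check: yes, from the black knight on f1.
Legal moves: Kh1, Kg1.
Count: 2.

2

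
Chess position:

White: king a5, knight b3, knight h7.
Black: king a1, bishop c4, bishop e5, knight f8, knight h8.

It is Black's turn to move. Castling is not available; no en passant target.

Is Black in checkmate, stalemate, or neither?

Black to move; black king on a1.
In check: yes, from the white knight on b3.
Legal moves for Black: Kb2, Ka2, Kb1, Bxb3.
Black is in check but has 4 legal moves → neither.

neither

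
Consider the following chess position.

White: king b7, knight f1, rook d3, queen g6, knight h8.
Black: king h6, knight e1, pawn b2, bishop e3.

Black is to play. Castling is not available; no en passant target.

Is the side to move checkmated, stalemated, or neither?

checkmate

Black to move; black king on h6.
In check: yes, from the white queen on g6.
King squares — g5: attacked by Qg6; h5: attacked by Qg6; g6: attacked by Nh8; g7: attacked by Qg6; h7: attacked by Qg6.
Legal moves for Black: none.
In check with no legal moves → checkmate.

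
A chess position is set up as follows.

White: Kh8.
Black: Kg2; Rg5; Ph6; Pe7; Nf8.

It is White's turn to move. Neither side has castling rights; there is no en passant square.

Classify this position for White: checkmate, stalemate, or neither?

stalemate

White to move; white king on h8.
In check: no.
King squares — g7: attacked by Rg5; h7: attacked by Nf8; g8: attacked by Rg5.
Legal moves for White: none.
Not in check and no legal moves → stalemate.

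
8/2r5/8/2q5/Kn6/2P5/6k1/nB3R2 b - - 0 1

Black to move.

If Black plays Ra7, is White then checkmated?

After Ra7: white king on a4; in check: yes, from the black rook on a7.
King squares — a3: attacked by Ra7; b3: attacked by Na1; b4: attacked by Qc5; a5: attacked by Qc5; b5: attacked by Qc5.
White has no legal moves → checkmate.

yes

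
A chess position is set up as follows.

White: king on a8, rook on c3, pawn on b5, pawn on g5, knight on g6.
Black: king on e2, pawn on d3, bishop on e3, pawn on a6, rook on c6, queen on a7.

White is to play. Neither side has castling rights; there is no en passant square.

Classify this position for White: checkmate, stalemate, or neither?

checkmate

White to move; white king on a8.
In check: yes, from the black queen on a7.
King squares — a7: attacked by Be3; b7: attacked by Qa7; b8: attacked by Qa7.
Legal moves for White: none.
In check with no legal moves → checkmate.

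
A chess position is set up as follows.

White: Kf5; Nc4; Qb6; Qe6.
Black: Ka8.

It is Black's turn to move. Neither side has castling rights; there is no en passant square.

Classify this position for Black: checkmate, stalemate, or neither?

stalemate

Black to move; black king on a8.
In check: no.
King squares — a7: attacked by Qb6; b7: attacked by Qb6; b8: attacked by Qb6.
Legal moves for Black: none.
Not in check and no legal moves → stalemate.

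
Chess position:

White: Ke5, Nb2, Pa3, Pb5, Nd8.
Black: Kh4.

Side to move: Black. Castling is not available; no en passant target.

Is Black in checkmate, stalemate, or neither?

Black to move; black king on h4.
In check: no.
Legal moves for Black: Kh5, Kg5, Kg4, Kh3, Kg3.
Black has 5 legal moves and is not in check → neither.

neither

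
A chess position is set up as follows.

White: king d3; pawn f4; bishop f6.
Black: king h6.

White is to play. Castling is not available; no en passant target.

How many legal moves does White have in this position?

20

White to move; king on d3.
In check: no.
Legal moves: Bh8, Bd8, Bg7+, Be7, Bg5+, Be5, Bh4, Bd4, Bc3, Bb2, Ba1, Ke4, Kd4, Kc4, Ke3, Kc3, Ke2, Kd2, Kc2, f5.
Count: 20.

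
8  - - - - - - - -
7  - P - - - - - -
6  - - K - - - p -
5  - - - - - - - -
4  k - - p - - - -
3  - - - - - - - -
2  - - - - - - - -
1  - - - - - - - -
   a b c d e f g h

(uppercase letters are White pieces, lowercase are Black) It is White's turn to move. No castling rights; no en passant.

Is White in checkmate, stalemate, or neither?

neither

White to move; white king on c6.
In check: no.
Legal moves for White: Kd7, Kc7, Kd6, Kb6, Kd5, Kc5, b8=Q, b8=R, b8=B, b8=N.
White has 10 legal moves and is not in check → neither.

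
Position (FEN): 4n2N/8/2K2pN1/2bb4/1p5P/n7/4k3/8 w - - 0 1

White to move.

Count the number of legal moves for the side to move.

White to move; king on c6.
In check: yes, from the black bishop on d5.
Legal moves: Kd7, Kxd5, Kxc5.
Count: 3.

3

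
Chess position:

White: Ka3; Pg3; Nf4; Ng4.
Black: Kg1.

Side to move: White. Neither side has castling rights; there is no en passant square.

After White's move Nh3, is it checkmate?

no

After Nh3: black king on g1; in check: yes, from the white knight on h3.
Black has 3 legal replies: Kg2, Kh1, Kf1.
In check but a legal move exists → not checkmate.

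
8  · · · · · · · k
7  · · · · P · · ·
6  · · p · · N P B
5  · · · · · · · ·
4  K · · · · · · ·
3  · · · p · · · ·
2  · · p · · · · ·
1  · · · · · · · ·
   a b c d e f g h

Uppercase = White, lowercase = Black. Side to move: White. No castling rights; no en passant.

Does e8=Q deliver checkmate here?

After e8=Q: black king on h8; in check: yes, from the white queen on e8.
King squares — g7: attacked by Bh6; h7: attacked by Nf6; g8: attacked by Nf6.
Black has no legal moves → checkmate.

yes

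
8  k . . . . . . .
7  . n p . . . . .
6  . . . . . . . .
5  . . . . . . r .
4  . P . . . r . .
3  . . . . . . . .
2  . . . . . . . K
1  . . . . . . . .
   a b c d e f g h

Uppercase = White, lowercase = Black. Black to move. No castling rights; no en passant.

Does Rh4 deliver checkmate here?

After Rh4: white king on h2; in check: yes, from the black rook on h4.
King squares — g1: attacked by Rg5; h1: attacked by Rh4; g2: attacked by Rg5; g3: attacked by Rg5; h3: attacked by Rh4.
White has no legal moves → checkmate.

yes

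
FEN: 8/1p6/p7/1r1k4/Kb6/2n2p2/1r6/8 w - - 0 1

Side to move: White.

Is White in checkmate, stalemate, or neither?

White to move; white king on a4.
In check: yes, from the black knight on c3.
King squares — a3: attacked by Bb4; b3: attacked by Rb2; b4: attacked by Rb2; a5: attacked by Bb4; b5: attacked by Nc3.
Legal moves for White: none.
In check with no legal moves → checkmate.

checkmate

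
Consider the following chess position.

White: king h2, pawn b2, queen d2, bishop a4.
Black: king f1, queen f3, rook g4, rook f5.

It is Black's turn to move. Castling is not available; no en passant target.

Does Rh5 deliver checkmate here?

After Rh5: white king on h2; in check: yes, from the black rook on h5.
King squares — g1: attacked by Kf1; h1: attacked by Qf3; g2: attacked by Kf1; g3: attacked by Qf3; h3: attacked by Qf3.
White has no legal moves → checkmate.

yes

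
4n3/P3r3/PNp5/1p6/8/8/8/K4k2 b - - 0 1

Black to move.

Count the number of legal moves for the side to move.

Black to move; king on f1.
In check: no.
Legal moves: Ng7, Nc7, Nf6, Nd6, Rh7, Rg7, Rf7, Rd7, Rc7, Rb7, Rxa7, Re6, Re5, Re4, Re3, Re2, Re1+, Kg2, Kf2, Ke2, Kg1, Ke1, c5, b4.
Count: 24.

24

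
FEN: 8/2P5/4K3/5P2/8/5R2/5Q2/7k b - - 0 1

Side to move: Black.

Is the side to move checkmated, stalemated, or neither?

Black to move; black king on h1.
In check: no.
King squares — g1: attacked by Qf2; g2: attacked by Qf2; h2: attacked by Qf2.
Legal moves for Black: none.
Not in check and no legal moves → stalemate.

stalemate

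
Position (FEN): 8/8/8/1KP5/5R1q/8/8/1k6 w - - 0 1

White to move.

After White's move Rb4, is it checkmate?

no

After Rb4: black king on b1; in check: yes, from the white rook on b4.
Black has 5 legal replies: Kc2, Ka2, Kc1, Ka1, Qxb4+.
In check but a legal move exists → not checkmate.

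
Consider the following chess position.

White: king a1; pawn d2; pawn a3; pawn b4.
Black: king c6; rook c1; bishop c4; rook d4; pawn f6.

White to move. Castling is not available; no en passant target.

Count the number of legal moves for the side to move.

White to move; king on a1.
In check: yes, from the black rook on c1.
Legal moves: Kb2.
Count: 1.

1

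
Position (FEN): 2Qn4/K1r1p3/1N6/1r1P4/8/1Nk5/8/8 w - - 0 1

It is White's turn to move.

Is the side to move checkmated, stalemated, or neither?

neither

White to move; white king on a7.
In check: yes, from the black rook on c7.
King squares — a6: available; b6: own knight; b7: attacked by Rc7; a8: available; b8: available.
Legal moves for White: Kb8, Ka8, Ka6, Qxc7+, Qb7.
White is in check but has 5 legal moves → neither.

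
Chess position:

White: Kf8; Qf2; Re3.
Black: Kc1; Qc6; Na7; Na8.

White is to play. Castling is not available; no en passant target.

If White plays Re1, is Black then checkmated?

yes

After Re1: black king on c1; in check: yes, from the white rook on e1.
King squares — b1: attacked by Re1; d1: attacked by Re1; b2: attacked by Qf2; c2: attacked by Qf2; d2: attacked by Qf2.
Black has no legal moves → checkmate.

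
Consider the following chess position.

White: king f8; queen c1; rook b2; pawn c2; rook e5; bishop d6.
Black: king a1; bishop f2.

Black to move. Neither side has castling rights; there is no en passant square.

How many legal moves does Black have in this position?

0

Black to move; king on a1.
In check: yes, from the white queen on c1.
Legal moves: none.
Count: 0.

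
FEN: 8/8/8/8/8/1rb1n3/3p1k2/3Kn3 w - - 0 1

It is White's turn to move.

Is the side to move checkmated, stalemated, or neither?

White to move; white king on d1.
In check: yes, from the black knight on e3.
King squares — c1: attacked by Pd2; e1: attacked by Pd2; c2: attacked by Ne1; d2: attacked by Bc3; e2: attacked by Kf2.
Legal moves for White: none.
In check with no legal moves → checkmate.

checkmate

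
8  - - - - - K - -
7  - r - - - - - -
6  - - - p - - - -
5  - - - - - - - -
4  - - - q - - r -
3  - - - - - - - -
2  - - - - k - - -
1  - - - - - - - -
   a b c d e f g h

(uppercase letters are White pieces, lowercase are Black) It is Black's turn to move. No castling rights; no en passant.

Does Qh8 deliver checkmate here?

After Qh8: white king on f8; in check: yes, from the black queen on h8.
King squares — e7: attacked by Rb7; f7: attacked by Rb7; g7: attacked by Rg4; e8: attacked by Qh8; g8: attacked by Rg4.
White has no legal moves → checkmate.

yes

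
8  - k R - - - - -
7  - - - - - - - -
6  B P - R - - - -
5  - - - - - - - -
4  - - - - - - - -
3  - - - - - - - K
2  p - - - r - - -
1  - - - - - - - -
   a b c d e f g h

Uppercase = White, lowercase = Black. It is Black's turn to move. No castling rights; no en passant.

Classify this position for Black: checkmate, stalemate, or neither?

checkmate

Black to move; black king on b8.
In check: yes, from the white rook on c8.
King squares — a7: attacked by Pb6; b7: attacked by Ba6; c7: attacked by Pb6; a8: attacked by Rc8; c8: attacked by Ba6.
Legal moves for Black: none.
In check with no legal moves → checkmate.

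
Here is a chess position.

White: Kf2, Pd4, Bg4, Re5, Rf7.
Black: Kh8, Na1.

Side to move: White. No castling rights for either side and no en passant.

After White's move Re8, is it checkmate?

After Re8: black king on h8; in check: yes, from the white rook on e8.
King squares — g7: attacked by Rf7; h7: attacked by Rf7; g8: attacked by Re8.
Black has no legal moves → checkmate.

yes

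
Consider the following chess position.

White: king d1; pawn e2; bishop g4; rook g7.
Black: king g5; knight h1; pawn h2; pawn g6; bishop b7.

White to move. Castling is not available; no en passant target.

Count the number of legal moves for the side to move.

White to move; king on d1.
In check: no.
Legal moves: Rg8, Rh7, Rf7, Re7, Rd7, Rc7, Rxb7, Rxg6+, Bc8, Bd7, Be6, Bh5, Bf5, Bh3, Bf3, Kd2, Kc2, Ke1, Kc1, e3, e4.
Count: 21.

21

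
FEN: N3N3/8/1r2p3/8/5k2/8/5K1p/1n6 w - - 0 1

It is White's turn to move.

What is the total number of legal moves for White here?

White to move; king on f2.
In check: no.
Legal moves: Ng7, Nec7, Nf6, Nd6, Nac7, Nxb6, Kg2, Ke2, Kf1, Ke1.
Count: 10.

10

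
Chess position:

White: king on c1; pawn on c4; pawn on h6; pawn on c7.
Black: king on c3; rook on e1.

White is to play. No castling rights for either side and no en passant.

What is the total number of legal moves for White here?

0

White to move; king on c1.
In check: yes, from the black rook on e1.
Legal moves: none.
Count: 0.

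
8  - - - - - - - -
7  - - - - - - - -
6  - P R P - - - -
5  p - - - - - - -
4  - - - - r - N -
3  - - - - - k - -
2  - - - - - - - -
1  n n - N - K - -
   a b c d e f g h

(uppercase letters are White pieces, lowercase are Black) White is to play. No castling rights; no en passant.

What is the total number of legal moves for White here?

White to move; king on f1.
In check: no.
Legal moves: Rc8, Rc7, Rc5, Rc4, Rc3+, Rc2, Rc1, Nh6, Nf6, Ne5+, Nge3, Nh2+, Ngf2, Kg1, Nde3, Nc3, Ndf2, Nb2, d7, b7.
Count: 20.

20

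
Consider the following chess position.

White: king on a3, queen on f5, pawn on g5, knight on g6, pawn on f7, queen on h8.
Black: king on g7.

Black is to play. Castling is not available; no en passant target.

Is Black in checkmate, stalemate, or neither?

Black to move; black king on g7.
In check: yes, from the white queen on h8.
King squares — f6: attacked by Qf5; g6: attacked by Qf5; h6: attacked by Pg5; f7: attacked by Qf5; h7: attacked by Qh8; f8: attacked by Ng6; g8: attacked by Pf7; h8: attacked by Ng6.
Legal moves for Black: none.
In check with no legal moves → checkmate.

checkmate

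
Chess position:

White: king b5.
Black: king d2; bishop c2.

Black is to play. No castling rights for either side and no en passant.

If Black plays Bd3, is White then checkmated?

After Bd3: white king on b5; in check: yes, from the black bishop on d3.
White has 6 legal replies: Kc6, Kb6, Kc5, Ka5, Kb4, Ka4.
In check but a legal move exists → not checkmate.

no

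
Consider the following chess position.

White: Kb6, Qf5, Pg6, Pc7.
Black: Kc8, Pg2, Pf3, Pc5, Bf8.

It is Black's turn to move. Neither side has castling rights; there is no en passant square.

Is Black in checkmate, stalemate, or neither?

checkmate

Black to move; black king on c8.
In check: yes, from the white queen on f5.
King squares — b7: attacked by Kb6; c7: attacked by Kb6; d7: attacked by Qf5; b8: attacked by Pc7; d8: attacked by Pc7.
Legal moves for Black: none.
In check with no legal moves → checkmate.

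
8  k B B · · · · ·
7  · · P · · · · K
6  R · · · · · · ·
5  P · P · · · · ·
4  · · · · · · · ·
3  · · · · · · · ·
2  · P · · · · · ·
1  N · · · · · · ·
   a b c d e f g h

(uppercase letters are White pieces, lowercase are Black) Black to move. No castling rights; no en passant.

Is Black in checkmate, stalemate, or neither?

Black to move; black king on a8.
In check: yes, from the white rook on a6.
King squares — a7: attacked by Ra6; b7: attacked by Bc8; b8: attacked by Pc7.
Legal moves for Black: none.
In check with no legal moves → checkmate.

checkmate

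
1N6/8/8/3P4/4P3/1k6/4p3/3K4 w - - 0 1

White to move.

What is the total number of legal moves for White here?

4

White to move; king on d1.
In check: yes, from the black pawn on e2.
Legal moves: Kxe2, Kd2, Ke1, Kc1.
Count: 4.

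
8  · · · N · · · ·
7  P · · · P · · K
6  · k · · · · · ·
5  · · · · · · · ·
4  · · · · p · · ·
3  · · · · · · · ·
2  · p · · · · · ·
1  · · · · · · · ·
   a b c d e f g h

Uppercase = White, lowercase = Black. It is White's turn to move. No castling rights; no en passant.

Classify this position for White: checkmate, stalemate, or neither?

White to move; white king on h7.
In check: no.
Legal moves for White: Nf7, Nb7, Ne6, Nc6, Kh8, Kg8, Kg7, Kh6, Kg6, e8=Q, e8=R, e8=B, e8=N, a8=Q, a8=R, a8=B, a8=N+.
White has 17 legal moves and is not in check → neither.

neither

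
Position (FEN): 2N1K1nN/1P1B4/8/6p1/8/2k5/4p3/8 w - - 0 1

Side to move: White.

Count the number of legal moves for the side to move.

White to move; king on e8.
In check: no.
Legal moves: Nf7, Ng6, Kf8, Kd8, Kf7, Ne7, Na7, Nd6, Nb6, Be6, Bc6, Bf5, Bb5, Bg4, Ba4, Bh3, b8=Q, b8=R, b8=B, b8=N.
Count: 20.

20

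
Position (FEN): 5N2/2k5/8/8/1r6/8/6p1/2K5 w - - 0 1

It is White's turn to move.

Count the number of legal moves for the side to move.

White to move; king on c1.
In check: no.
Legal moves: Nh7, Nd7, Ng6, Ne6+, Kd2, Kc2, Kd1.
Count: 7.

7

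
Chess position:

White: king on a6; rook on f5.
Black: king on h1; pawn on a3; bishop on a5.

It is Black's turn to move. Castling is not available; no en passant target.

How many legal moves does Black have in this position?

Black to move; king on h1.
In check: no.
Legal moves: Bd8, Bc7, Bb6, Bb4, Bc3, Bd2, Be1, Kh2, Kg2, Kg1, a2.
Count: 11.

11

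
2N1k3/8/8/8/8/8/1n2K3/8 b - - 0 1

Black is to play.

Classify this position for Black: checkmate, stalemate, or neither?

neither

Black to move; black king on e8.
In check: no.
Legal moves for Black: Kf8, Kd8, Kf7, Kd7, Nc4, Na4, Nd3, Nd1.
Black has 8 legal moves and is not in check → neither.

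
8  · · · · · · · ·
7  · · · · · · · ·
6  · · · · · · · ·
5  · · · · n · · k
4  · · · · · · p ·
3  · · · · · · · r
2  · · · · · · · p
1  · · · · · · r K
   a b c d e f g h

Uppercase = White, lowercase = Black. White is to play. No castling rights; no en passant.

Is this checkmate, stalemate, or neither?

checkmate

White to move; white king on h1.
In check: yes, from the black rook on g1.
King squares — g1: attacked by Ph2; g2: attacked by Rg1; h2: attacked by Rh3.
Legal moves for White: none.
In check with no legal moves → checkmate.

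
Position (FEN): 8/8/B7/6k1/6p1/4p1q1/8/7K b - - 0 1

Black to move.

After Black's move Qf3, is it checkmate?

After Qf3: white king on h1; in check: yes, from the black queen on f3.
White has 2 legal replies: Kh2, Kg1.
In check but a legal move exists → not checkmate.

no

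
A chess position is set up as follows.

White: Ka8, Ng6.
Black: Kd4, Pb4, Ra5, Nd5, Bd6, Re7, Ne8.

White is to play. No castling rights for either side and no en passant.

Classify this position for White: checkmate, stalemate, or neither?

White to move; white king on a8.
In check: yes, from the black rook on a5.
King squares — a7: attacked by Ra5; b7: attacked by Re7; b8: attacked by Bd6.
Legal moves for White: none.
In check with no legal moves → checkmate.

checkmate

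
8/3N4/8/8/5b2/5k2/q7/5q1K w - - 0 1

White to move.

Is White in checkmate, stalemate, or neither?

checkmate

White to move; white king on h1.
In check: yes, from the black queen on f1.
King squares — g1: attacked by Qf1; g2: attacked by Qf1; h2: attacked by Qa2.
Legal moves for White: none.
In check with no legal moves → checkmate.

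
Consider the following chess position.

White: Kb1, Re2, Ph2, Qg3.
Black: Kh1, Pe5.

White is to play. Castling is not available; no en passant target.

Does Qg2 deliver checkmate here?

After Qg2: black king on h1; in check: yes, from the white queen on g2.
King squares — g1: attacked by Qg2; g2: attacked by Re2; h2: attacked by Qg2.
Black has no legal moves → checkmate.

yes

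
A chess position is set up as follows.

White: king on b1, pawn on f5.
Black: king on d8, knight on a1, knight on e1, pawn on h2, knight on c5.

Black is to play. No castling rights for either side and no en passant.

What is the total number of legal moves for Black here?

23

Black to move; king on d8.
In check: no.
Legal moves: Ke8, Kc8, Ke7, Kd7, Kc7, Nd7, Nb7, Ne6, Na6, Ne4, Na4, Ncd3, Ncb3, Nf3, Ned3, Ng2, Nec2, Nab3, Nac2, h1=Q, h1=R, h1=B, h1=N.
Count: 23.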